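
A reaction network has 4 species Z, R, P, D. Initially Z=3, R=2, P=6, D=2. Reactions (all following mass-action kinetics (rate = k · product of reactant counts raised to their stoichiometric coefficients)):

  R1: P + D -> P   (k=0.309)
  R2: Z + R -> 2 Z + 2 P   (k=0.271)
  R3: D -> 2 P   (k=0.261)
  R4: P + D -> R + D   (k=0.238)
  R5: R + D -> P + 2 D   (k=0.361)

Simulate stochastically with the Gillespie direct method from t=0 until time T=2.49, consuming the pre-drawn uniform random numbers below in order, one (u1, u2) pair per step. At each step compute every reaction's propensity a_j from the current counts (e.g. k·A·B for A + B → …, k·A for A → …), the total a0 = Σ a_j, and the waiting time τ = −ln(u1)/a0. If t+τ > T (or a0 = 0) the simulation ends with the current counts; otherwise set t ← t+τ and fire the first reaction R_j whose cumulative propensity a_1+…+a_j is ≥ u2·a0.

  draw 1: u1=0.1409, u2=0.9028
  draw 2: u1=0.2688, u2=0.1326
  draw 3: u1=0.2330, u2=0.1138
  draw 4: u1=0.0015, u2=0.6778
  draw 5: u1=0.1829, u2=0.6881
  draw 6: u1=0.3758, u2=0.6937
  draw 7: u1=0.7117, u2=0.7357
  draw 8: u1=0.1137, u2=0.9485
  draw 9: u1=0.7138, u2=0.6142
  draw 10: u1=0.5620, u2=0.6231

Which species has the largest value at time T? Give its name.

Dominant species at T: R

t=0.000: Z=3 R=2 P=6 D=2
Draw 1: a1=3.708, a2=1.626, a3=0.522, a4=2.856, a5=1.444, a0=10.156; τ=−ln(0.1409)/10.156=0.193 → t=0.193; u2·a0=0.9028·10.156=9.169; a1+…+a4=8.712 < 9.169 ≤ a1+…+a5=10.156 → R5 fires; Z=3 R=1 P=7 D=3
Draw 2: a1=6.489, a2=0.813, a3=0.783, a4=4.998, a5=1.083, a0=14.166; τ=−ln(0.2688)/14.166=0.093 → t=0.286; u2·a0=0.1326·14.166=1.878 ≤ a1=6.489 → R1 fires; Z=3 R=1 P=7 D=2
Draw 3: a1=4.326, a2=0.813, a3=0.522, a4=3.332, a5=0.722, a0=9.715; τ=−ln(0.2330)/9.715=0.150 → t=0.436; u2·a0=0.1138·9.715=1.106 ≤ a1=4.326 → R1 fires; Z=3 R=1 P=7 D=1
Draw 4: a1=2.163, a2=0.813, a3=0.261, a4=1.666, a5=0.361, a0=5.264; τ=−ln(0.0015)/5.264=1.235 → t=1.671; u2·a0=0.6778·5.264=3.568; a1+…+a3=3.237 < 3.568 ≤ a1+…+a4=4.903 → R4 fires; Z=3 R=2 P=6 D=1
Draw 5: a1=1.854, a2=1.626, a3=0.261, a4=1.428, a5=0.722, a0=5.891; τ=−ln(0.1829)/5.891=0.288 → t=1.959; u2·a0=0.6881·5.891=4.054; a1+…+a3=3.741 < 4.054 ≤ a1+…+a4=5.169 → R4 fires; Z=3 R=3 P=5 D=1
Draw 6: a1=1.545, a2=2.439, a3=0.261, a4=1.190, a5=1.083, a0=6.518; τ=−ln(0.3758)/6.518=0.150 → t=2.109; u2·a0=0.6937·6.518=4.522; a1+…+a3=4.245 < 4.522 ≤ a1+…+a4=5.435 → R4 fires; Z=3 R=4 P=4 D=1
Draw 7: a1=1.236, a2=3.252, a3=0.261, a4=0.952, a5=1.444, a0=7.145; τ=−ln(0.7117)/7.145=0.048 → t=2.157; u2·a0=0.7357·7.145=5.257; a1+…+a3=4.749 < 5.257 ≤ a1+…+a4=5.701 → R4 fires; Z=3 R=5 P=3 D=1
Draw 8: a1=0.927, a2=4.065, a3=0.261, a4=0.714, a5=1.805, a0=7.772; τ=−ln(0.1137)/7.772=0.280 → t=2.437; u2·a0=0.9485·7.772=7.372; a1+…+a4=5.967 < 7.372 ≤ a1+…+a5=7.772 → R5 fires; Z=3 R=4 P=4 D=2
Draw 9: a1=2.472, a2=3.252, a3=0.522, a4=1.904, a5=2.888, a0=11.038; τ=−ln(0.7138)/11.038=0.031 → t=2.467; u2·a0=0.6142·11.038=6.780; a1+…+a3=6.246 < 6.780 ≤ a1+…+a4=8.150 → R4 fires; Z=3 R=5 P=3 D=2
Draw 10: a1=1.854, a2=4.065, a3=0.522, a4=1.428, a5=3.610, a0=11.479; τ=−ln(0.5620)/11.479=0.050 → t=2.518 > T=2.49: stop.
At T=2.49: Z=3 R=5 P=3 D=2; the largest is R.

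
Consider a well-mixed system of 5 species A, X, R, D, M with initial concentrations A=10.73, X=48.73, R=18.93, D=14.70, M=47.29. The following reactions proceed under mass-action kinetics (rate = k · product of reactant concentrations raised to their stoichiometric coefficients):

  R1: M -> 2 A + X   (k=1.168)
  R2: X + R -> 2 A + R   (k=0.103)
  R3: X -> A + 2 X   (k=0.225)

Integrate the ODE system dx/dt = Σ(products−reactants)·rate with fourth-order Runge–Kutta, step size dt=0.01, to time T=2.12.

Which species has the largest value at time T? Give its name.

RK4 with dt=0.01: 212 steps to T=2.12. Trajectory (selected grid times):
t=0.00: A=10.73 X=48.73 R=18.93 D=14.70 M=47.29
t=0.24: A=78.58 X=41.59 R=18.93 D=14.70 M=35.73
t=0.47: A=131.64 X=34.86 R=18.93 D=14.70 M=27.31
t=0.71: A=176.26 X=28.46 R=18.93 D=14.70 M=20.64
t=0.94: A=210.38 X=23.11 R=18.93 D=14.70 M=15.77
t=1.18: A=238.57 X=18.41 R=18.93 D=14.70 M=11.92
t=1.41: A=259.82 X=14.68 R=18.93 D=14.70 M=9.11
t=1.65: A=277.18 X=11.51 R=18.93 D=14.70 M=6.88
t=1.88: A=290.14 X=9.07 R=18.93 D=14.70 M=5.26
t=2.12: A=300.64 X=7.04 R=18.93 D=14.70 M=3.98
At T=2.12: A=300.64 X=7.04 R=18.93 D=14.70 M=3.98; the largest is A.

Dominant species at T: A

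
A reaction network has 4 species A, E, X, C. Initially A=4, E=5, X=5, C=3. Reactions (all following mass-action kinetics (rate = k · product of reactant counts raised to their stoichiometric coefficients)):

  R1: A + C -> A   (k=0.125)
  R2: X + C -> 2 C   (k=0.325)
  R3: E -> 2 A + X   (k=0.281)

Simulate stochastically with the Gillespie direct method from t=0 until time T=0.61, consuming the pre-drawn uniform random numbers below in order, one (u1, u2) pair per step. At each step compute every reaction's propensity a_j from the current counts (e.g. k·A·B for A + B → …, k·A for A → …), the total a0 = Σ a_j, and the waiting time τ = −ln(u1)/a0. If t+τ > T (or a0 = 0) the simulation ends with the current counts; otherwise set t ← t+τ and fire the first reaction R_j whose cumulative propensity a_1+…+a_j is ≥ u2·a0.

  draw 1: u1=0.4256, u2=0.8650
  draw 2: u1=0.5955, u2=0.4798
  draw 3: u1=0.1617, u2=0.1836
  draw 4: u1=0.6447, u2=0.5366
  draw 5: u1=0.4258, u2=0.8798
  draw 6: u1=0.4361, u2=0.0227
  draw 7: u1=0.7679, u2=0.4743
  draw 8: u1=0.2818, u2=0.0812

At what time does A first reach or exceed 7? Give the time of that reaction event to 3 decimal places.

Threshold first reached at t = 0.482

t=0.000: A=4 E=5 X=5 C=3
Draw 1: a1=1.500, a2=4.875, a3=1.405, a0=7.780; τ=−ln(0.4256)/7.780=0.110 → t=0.110; u2·a0=0.8650·7.780=6.730; a1+a2=6.375 < 6.730 ≤ a1+…+a3=7.780 → R3 fires; A=6 E=4 X=6 C=3
Draw 2: a1=2.250, a2=5.850, a3=1.124, a0=9.224; τ=−ln(0.5955)/9.224=0.056 → t=0.166; u2·a0=0.4798·9.224=4.426; a1=2.250 < 4.426 ≤ a1+a2=8.100 → R2 fires; A=6 E=4 X=5 C=4
Draw 3: a1=3.000, a2=6.500, a3=1.124, a0=10.624; τ=−ln(0.1617)/10.624=0.171 → t=0.337; u2·a0=0.1836·10.624=1.951 ≤ a1=3.000 → R1 fires; A=6 E=4 X=5 C=3
Draw 4: a1=2.250, a2=4.875, a3=1.124, a0=8.249; τ=−ln(0.6447)/8.249=0.053 → t=0.391; u2·a0=0.5366·8.249=4.426; a1=2.250 < 4.426 ≤ a1+a2=7.125 → R2 fires; A=6 E=4 X=4 C=4
Draw 5: a1=3.000, a2=5.200, a3=1.124, a0=9.324; τ=−ln(0.4258)/9.324=0.092 → t=0.482; u2·a0=0.8798·9.324=8.203; a1+a2=8.200 < 8.203 ≤ a1+…+a3=9.324 → R3 fires; A=8 E=3 X=5 C=4
Draw 6: a1=4.000, a2=6.500, a3=0.843, a0=11.343; τ=−ln(0.4361)/11.343=0.073 → t=0.555; u2·a0=0.0227·11.343=0.257 ≤ a1=4.000 → R1 fires; A=8 E=3 X=5 C=3
Draw 7: a1=3.000, a2=4.875, a3=0.843, a0=8.718; τ=−ln(0.7679)/8.718=0.030 → t=0.586; u2·a0=0.4743·8.718=4.135; a1=3.000 < 4.135 ≤ a1+a2=7.875 → R2 fires; A=8 E=3 X=4 C=4
Draw 8: a1=4.000, a2=5.200, a3=0.843, a0=10.043; τ=−ln(0.2818)/10.043=0.126 → t=0.712 > T=0.61: stop.
A first becomes ≥ 7 when it reaches 8 at the event at t=0.482.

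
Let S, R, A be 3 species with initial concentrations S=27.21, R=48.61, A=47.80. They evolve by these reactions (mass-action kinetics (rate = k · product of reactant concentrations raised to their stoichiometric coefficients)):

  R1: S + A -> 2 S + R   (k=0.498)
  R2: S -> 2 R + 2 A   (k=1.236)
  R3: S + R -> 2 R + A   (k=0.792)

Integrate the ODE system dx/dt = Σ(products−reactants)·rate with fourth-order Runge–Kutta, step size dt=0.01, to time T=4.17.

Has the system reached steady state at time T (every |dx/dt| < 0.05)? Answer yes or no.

RK4 with dt=0.01: 417 steps to T=4.17. Trajectory (selected grid times):
t=0.00: S=27.21 R=48.61 A=47.80
t=0.46: S=0.00 R=121.70 A=75.95
t=0.93: S=0.00 R=121.70 A=75.95
t=1.39: S=0.00 R=121.70 A=75.95
t=1.85: S=0.00 R=121.70 A=75.95
t=2.32: S=0.00 R=121.70 A=75.95
t=2.78: S=0.00 R=121.70 A=75.95
t=3.24: S=0.00 R=121.70 A=75.95
t=3.71: S=0.00 R=121.70 A=75.95
t=4.17: S=0.00 R=121.70 A=75.95
Rates at T: R1=0.0000, R2=0.0000, R3=0.0000
dx/dt at T (Σ net stoichiometry × rate): S=-0.0000, R=+0.0000, A=+0.0000
Largest |dx/dt| is |+0.0000| (R) < 0.05 → steady.

Steady state at T: yes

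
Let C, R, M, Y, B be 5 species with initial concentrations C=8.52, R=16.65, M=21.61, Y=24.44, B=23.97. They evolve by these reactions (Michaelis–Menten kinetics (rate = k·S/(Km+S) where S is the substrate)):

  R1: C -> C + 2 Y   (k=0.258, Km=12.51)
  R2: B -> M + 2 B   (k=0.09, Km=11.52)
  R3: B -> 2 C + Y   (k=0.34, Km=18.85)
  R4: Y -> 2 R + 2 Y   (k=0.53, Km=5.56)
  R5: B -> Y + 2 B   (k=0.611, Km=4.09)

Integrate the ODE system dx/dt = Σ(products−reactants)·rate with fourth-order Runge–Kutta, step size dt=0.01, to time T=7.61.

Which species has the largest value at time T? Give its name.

RK4 with dt=0.01: 761 steps to T=7.61. Trajectory (selected grid times):
t=0.00: C=8.52 R=16.65 M=21.61 Y=24.44 B=23.97
t=0.85: C=8.84 R=17.39 M=21.66 Y=25.59 B=24.30
t=1.69: C=9.17 R=18.12 M=21.71 Y=26.74 B=24.63
t=2.54: C=9.50 R=18.87 M=21.77 Y=27.92 B=24.97
t=3.38: C=9.82 R=19.62 M=21.82 Y=29.08 B=25.30
t=4.23: C=10.15 R=20.37 M=21.87 Y=30.27 B=25.63
t=5.07: C=10.48 R=21.13 M=21.92 Y=31.45 B=25.96
t=5.92: C=10.82 R=21.90 M=21.98 Y=32.65 B=26.30
t=6.76: C=11.15 R=22.66 M=22.03 Y=33.85 B=26.63
t=7.61: C=11.49 R=23.43 M=22.08 Y=35.07 B=26.96
At T=7.61: C=11.49 R=23.43 M=22.08 Y=35.07 B=26.96; the largest is Y.

Dominant species at T: Y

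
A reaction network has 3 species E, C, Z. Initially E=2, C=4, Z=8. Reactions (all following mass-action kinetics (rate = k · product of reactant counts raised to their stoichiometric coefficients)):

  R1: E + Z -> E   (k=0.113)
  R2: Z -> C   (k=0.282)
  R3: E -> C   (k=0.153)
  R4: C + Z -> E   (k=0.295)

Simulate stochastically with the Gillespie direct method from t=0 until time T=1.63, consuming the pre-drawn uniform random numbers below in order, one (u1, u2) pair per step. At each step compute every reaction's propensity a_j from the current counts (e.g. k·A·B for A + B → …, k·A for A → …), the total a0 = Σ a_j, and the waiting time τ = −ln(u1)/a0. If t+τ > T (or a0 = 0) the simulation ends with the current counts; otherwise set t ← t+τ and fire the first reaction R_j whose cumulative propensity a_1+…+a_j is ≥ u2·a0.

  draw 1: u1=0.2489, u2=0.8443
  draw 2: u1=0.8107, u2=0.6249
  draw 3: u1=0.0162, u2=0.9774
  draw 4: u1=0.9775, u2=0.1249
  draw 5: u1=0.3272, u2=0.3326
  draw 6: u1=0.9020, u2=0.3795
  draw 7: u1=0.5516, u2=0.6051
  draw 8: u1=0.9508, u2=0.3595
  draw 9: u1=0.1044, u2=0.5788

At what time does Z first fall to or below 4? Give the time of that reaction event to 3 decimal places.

t=0.000: E=2 C=4 Z=8
Draw 1: a1=1.808, a2=2.256, a3=0.306, a4=9.440, a0=13.810; τ=−ln(0.2489)/13.810=0.101 → t=0.101; u2·a0=0.8443·13.810=11.660; a1+…+a3=4.370 < 11.660 ≤ a1+…+a4=13.810 → R4 fires; E=3 C=3 Z=7
Draw 2: a1=2.373, a2=1.974, a3=0.459, a4=6.195, a0=11.001; τ=−ln(0.8107)/11.001=0.019 → t=0.120; u2·a0=0.6249·11.001=6.875; a1+…+a3=4.806 < 6.875 ≤ a1+…+a4=11.001 → R4 fires; E=4 C=2 Z=6
Draw 3: a1=2.712, a2=1.692, a3=0.612, a4=3.540, a0=8.556; τ=−ln(0.0162)/8.556=0.482 → t=0.602; u2·a0=0.9774·8.556=8.363; a1+…+a3=5.016 < 8.363 ≤ a1+…+a4=8.556 → R4 fires; E=5 C=1 Z=5
Draw 4: a1=2.825, a2=1.410, a3=0.765, a4=1.475, a0=6.475; τ=−ln(0.9775)/6.475=0.004 → t=0.605; u2·a0=0.1249·6.475=0.809 ≤ a1=2.825 → R1 fires; E=5 C=1 Z=4
Draw 5: a1=2.260, a2=1.128, a3=0.765, a4=1.180, a0=5.333; τ=−ln(0.3272)/5.333=0.209 → t=0.815; u2·a0=0.3326·5.333=1.774 ≤ a1=2.260 → R1 fires; E=5 C=1 Z=3
Draw 6: a1=1.695, a2=0.846, a3=0.765, a4=0.885, a0=4.191; τ=−ln(0.9020)/4.191=0.025 → t=0.839; u2·a0=0.3795·4.191=1.590 ≤ a1=1.695 → R1 fires; E=5 C=1 Z=2
Draw 7: a1=1.130, a2=0.564, a3=0.765, a4=0.590, a0=3.049; τ=−ln(0.5516)/3.049=0.195 → t=1.034; u2·a0=0.6051·3.049=1.845; a1+a2=1.694 < 1.845 ≤ a1+…+a3=2.459 → R3 fires; E=4 C=2 Z=2
Draw 8: a1=0.904, a2=0.564, a3=0.612, a4=1.180, a0=3.260; τ=−ln(0.9508)/3.260=0.015 → t=1.050; u2·a0=0.3595·3.260=1.172; a1=0.904 < 1.172 ≤ a1+a2=1.468 → R2 fires; E=4 C=3 Z=1
Draw 9: a1=0.452, a2=0.282, a3=0.612, a4=0.885, a0=2.231; τ=−ln(0.1044)/2.231=1.013 → t=2.063 > T=1.63: stop.
Z first becomes ≤ 4 when it reaches 4 at the event at t=0.605.

Threshold first reached at t = 0.605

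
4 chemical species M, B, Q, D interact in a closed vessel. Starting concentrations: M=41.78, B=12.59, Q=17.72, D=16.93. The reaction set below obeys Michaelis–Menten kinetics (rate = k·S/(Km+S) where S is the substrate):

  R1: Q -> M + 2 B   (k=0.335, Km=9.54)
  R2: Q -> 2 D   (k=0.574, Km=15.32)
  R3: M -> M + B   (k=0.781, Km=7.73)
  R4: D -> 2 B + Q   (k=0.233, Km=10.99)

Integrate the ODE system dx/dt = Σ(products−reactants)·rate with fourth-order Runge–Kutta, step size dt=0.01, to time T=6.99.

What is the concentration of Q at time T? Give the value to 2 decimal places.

Q at T = 15.19

RK4 with dt=0.01: 699 steps to T=6.99. Trajectory (selected grid times):
t=0.00: M=41.78 B=12.59 Q=17.72 D=16.93
t=0.78: M=41.95 B=13.66 Q=17.42 D=17.30
t=1.55: M=42.12 B=14.72 Q=17.13 D=17.66
t=2.33: M=42.28 B=15.80 Q=16.84 D=18.01
t=3.11: M=42.45 B=16.87 Q=16.56 D=18.37
t=3.88: M=42.61 B=17.93 Q=16.28 D=18.71
t=4.66: M=42.78 B=19.01 Q=16.00 D=19.06
t=5.44: M=42.94 B=20.08 Q=15.72 D=19.40
t=6.21: M=43.10 B=21.14 Q=15.45 D=19.73
t=6.99: M=43.26 B=22.21 Q=15.19 D=20.06
Read off Q at T=6.99: 15.19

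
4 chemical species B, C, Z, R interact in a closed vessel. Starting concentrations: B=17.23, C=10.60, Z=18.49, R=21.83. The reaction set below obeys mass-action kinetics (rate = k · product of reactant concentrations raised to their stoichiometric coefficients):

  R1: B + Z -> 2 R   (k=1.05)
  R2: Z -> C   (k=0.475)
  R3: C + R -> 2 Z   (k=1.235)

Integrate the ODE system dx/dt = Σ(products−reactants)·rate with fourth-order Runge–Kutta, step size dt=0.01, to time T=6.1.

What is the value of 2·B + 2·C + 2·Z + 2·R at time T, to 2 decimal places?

Value at T = 136.30

Check how each reaction changes W = 2·B + 2·C + 2·Z + 2·R (weight of products minus weight of reactants):
R1: B + Z -> 2 R: (2·2) − (2·1 + 2·1) = 4 − 4 = 0
R2: Z -> C: (2·1) − (2·1) = 2 − 2 = 0
R3: C + R -> 2 Z: (2·2) − (2·1 + 2·1) = 4 − 4 = 0
Every reaction leaves W unchanged, so W is conserved and no simulation is needed: W(T) = W(0) = 2·17.23 + 2·10.60 + 2·18.49 + 2·21.83 = 136.30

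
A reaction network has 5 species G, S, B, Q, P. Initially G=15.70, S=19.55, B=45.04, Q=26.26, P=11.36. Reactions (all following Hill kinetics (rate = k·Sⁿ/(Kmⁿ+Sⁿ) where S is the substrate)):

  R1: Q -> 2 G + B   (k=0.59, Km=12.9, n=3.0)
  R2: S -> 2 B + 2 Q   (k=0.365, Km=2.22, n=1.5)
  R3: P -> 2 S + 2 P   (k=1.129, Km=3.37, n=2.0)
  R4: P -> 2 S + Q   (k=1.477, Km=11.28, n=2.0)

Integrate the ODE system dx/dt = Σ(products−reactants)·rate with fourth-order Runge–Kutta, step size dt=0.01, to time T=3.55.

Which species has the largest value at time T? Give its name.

RK4 with dt=0.01: 355 steps to T=3.55. Trajectory (selected grid times):
t=0.00: G=15.70 S=19.55 B=45.04 Q=26.26 P=11.36
t=0.39: G=16.11 S=20.81 B=45.52 Q=26.62 P=11.47
t=0.79: G=16.54 S=22.10 B=46.02 Q=26.99 P=11.59
t=1.18: G=16.95 S=23.37 B=46.50 Q=27.36 P=11.70
t=1.58: G=17.38 S=24.68 B=47.00 Q=27.74 P=11.81
t=1.97: G=17.80 S=25.96 B=47.48 Q=28.11 P=11.91
t=2.37: G=18.23 S=27.28 B=47.99 Q=28.49 P=12.02
t=2.76: G=18.65 S=28.57 B=48.47 Q=28.86 P=12.12
t=3.16: G=19.09 S=29.90 B=48.98 Q=29.25 P=12.22
t=3.55: G=19.51 S=31.20 B=49.47 Q=29.63 P=12.32
At T=3.55: G=19.51 S=31.20 B=49.47 Q=29.63 P=12.32; the largest is B.

Dominant species at T: B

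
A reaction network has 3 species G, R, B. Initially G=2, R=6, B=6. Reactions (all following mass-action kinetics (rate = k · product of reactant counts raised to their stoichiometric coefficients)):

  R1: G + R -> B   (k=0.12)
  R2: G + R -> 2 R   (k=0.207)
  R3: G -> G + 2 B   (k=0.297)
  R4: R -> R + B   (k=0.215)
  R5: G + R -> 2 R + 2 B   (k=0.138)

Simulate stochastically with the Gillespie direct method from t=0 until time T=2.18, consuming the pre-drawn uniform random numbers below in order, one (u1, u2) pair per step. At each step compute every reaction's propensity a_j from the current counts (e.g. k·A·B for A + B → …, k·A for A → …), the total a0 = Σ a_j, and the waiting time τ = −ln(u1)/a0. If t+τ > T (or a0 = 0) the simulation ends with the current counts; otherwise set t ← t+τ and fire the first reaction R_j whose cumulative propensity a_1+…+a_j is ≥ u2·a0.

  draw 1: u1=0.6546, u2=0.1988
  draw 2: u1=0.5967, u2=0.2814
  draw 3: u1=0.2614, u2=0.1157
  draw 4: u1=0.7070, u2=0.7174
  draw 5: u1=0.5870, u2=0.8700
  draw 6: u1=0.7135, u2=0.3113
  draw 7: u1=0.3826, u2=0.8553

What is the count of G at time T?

G at T = 0

t=0.000: G=2 R=6 B=6
Draw 1: a1=1.440, a2=2.484, a3=0.594, a4=1.290, a5=1.656, a0=7.464; τ=−ln(0.6546)/7.464=0.057 → t=0.057; u2·a0=0.1988·7.464=1.484; a1=1.440 < 1.484 ≤ a1+a2=3.924 → R2 fires; G=1 R=7 B=6
Draw 2: a1=0.840, a2=1.449, a3=0.297, a4=1.505, a5=0.966, a0=5.057; τ=−ln(0.5967)/5.057=0.102 → t=0.159; u2·a0=0.2814·5.057=1.423; a1=0.840 < 1.423 ≤ a1+a2=2.289 → R2 fires; G=0 R=8 B=6
Draw 3: a1=0.000, a2=0.000, a3=0.000, a4=1.720, a5=0.000, a0=1.720; τ=−ln(0.2614)/1.720=0.780 → t=0.939; u2·a0=0.1157·1.720=0.199; a1+…+a3=0.000 < 0.199 ≤ a1+…+a4=1.720 → R4 fires; G=0 R=8 B=7
Draw 4: a1=0.000, a2=0.000, a3=0.000, a4=1.720, a5=0.000, a0=1.720; τ=−ln(0.7070)/1.720=0.202 → t=1.141; u2·a0=0.7174·1.720=1.234; a1+…+a3=0.000 < 1.234 ≤ a1+…+a4=1.720 → R4 fires; G=0 R=8 B=8
Draw 5: a1=0.000, a2=0.000, a3=0.000, a4=1.720, a5=0.000, a0=1.720; τ=−ln(0.5870)/1.720=0.310 → t=1.450; u2·a0=0.8700·1.720=1.496; a1+…+a3=0.000 < 1.496 ≤ a1+…+a4=1.720 → R4 fires; G=0 R=8 B=9
Draw 6: a1=0.000, a2=0.000, a3=0.000, a4=1.720, a5=0.000, a0=1.720; τ=−ln(0.7135)/1.720=0.196 → t=1.647; u2·a0=0.3113·1.720=0.535; a1+…+a3=0.000 < 0.535 ≤ a1+…+a4=1.720 → R4 fires; G=0 R=8 B=10
Draw 7: a1=0.000, a2=0.000, a3=0.000, a4=1.720, a5=0.000, a0=1.720; τ=−ln(0.3826)/1.720=0.559 → t=2.205 > T=2.18: stop.
Read off G at T=2.18: 0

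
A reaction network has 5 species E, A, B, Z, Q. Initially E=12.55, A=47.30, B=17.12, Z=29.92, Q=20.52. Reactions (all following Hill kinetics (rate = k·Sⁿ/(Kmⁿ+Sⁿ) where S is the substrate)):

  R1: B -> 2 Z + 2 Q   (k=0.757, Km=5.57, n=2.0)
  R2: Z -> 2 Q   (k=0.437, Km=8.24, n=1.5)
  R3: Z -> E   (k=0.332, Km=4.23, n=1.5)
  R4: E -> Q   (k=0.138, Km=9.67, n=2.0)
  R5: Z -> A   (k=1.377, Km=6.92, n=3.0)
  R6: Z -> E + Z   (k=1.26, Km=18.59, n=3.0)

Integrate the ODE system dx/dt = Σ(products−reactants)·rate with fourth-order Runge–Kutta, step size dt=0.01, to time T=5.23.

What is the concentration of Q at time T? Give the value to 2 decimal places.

RK4 with dt=0.01: 523 steps to T=5.23. Trajectory (selected grid times):
t=0.00: E=12.55 A=47.30 B=17.12 Z=29.92 Q=20.52
t=0.58: E=13.27 A=48.09 B=16.72 Z=29.52 Q=21.81
t=1.16: E=13.98 A=48.88 B=16.33 Z=29.12 Q=23.09
t=1.74: E=14.68 A=49.66 B=15.94 Z=28.71 Q=24.37
t=2.32: E=15.38 A=50.45 B=15.55 Z=28.30 Q=25.64
t=2.91: E=16.08 A=51.25 B=15.15 Z=27.88 Q=26.94
t=3.49: E=16.77 A=52.04 B=14.77 Z=27.47 Q=28.20
t=4.07: E=17.44 A=52.82 B=14.38 Z=27.05 Q=29.47
t=4.65: E=18.11 A=53.61 B=14.00 Z=26.63 Q=30.72
t=5.23: E=18.77 A=54.39 B=13.63 Z=26.20 Q=31.97
Read off Q at T=5.23: 31.97

Q at T = 31.97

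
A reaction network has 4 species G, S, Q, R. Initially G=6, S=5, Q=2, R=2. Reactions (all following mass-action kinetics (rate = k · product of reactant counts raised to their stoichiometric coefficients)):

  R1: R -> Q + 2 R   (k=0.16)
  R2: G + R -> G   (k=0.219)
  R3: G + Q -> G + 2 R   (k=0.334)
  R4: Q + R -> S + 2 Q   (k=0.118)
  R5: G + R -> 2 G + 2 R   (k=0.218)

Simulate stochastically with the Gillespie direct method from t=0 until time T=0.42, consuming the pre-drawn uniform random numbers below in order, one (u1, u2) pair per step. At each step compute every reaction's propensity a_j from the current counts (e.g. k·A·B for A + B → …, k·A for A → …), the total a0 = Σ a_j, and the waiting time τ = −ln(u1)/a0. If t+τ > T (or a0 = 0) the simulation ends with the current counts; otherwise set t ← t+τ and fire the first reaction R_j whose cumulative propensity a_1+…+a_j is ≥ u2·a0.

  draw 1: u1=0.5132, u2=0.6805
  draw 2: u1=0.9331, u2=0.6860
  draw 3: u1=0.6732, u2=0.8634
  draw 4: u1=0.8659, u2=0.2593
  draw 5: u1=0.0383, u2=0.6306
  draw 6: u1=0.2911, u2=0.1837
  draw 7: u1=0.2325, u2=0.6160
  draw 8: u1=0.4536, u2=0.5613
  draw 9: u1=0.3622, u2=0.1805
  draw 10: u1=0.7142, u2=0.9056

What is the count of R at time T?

R at T = 4

t=0.000: G=6 S=5 Q=2 R=2
Draw 1: a1=0.320, a2=2.628, a3=4.008, a4=0.472, a5=2.616, a0=10.044; τ=−ln(0.5132)/10.044=0.066 → t=0.066; u2·a0=0.6805·10.044=6.835; a1+a2=2.948 < 6.835 ≤ a1+…+a3=6.956 → R3 fires; G=6 S=5 Q=1 R=4
Draw 2: a1=0.640, a2=5.256, a3=2.004, a4=0.472, a5=5.232, a0=13.604; τ=−ln(0.9331)/13.604=0.005 → t=0.072; u2·a0=0.6860·13.604=9.332; a1+…+a4=8.372 < 9.332 ≤ a1+…+a5=13.604 → R5 fires; G=7 S=5 Q=1 R=5
Draw 3: a1=0.800, a2=7.665, a3=2.338, a4=0.590, a5=7.630, a0=19.023; τ=−ln(0.6732)/19.023=0.021 → t=0.092; u2·a0=0.8634·19.023=16.424; a1+…+a4=11.393 < 16.424 ≤ a1+…+a5=19.023 → R5 fires; G=8 S=5 Q=1 R=6
Draw 4: a1=0.960, a2=10.512, a3=2.672, a4=0.708, a5=10.464, a0=25.316; τ=−ln(0.8659)/25.316=0.006 → t=0.098; u2·a0=0.2593·25.316=6.564; a1=0.960 < 6.564 ≤ a1+a2=11.472 → R2 fires; G=8 S=5 Q=1 R=5
Draw 5: a1=0.800, a2=8.760, a3=2.672, a4=0.590, a5=8.720, a0=21.542; τ=−ln(0.0383)/21.542=0.151 → t=0.249; u2·a0=0.6306·21.542=13.584; a1+…+a4=12.822 < 13.584 ≤ a1+…+a5=21.542 → R5 fires; G=9 S=5 Q=1 R=6
Draw 6: a1=0.960, a2=11.826, a3=3.006, a4=0.708, a5=11.772, a0=28.272; τ=−ln(0.2911)/28.272=0.044 → t=0.293; u2·a0=0.1837·28.272=5.194; a1=0.960 < 5.194 ≤ a1+a2=12.786 → R2 fires; G=9 S=5 Q=1 R=5
Draw 7: a1=0.800, a2=9.855, a3=3.006, a4=0.590, a5=9.810, a0=24.061; τ=−ln(0.2325)/24.061=0.061 → t=0.354; u2·a0=0.6160·24.061=14.822; a1+…+a4=14.251 < 14.822 ≤ a1+…+a5=24.061 → R5 fires; G=10 S=5 Q=1 R=6
Draw 8: a1=0.960, a2=13.140, a3=3.340, a4=0.708, a5=13.080, a0=31.228; τ=−ln(0.4536)/31.228=0.025 → t=0.379; u2·a0=0.5613·31.228=17.528; a1+…+a3=17.440 < 17.528 ≤ a1+…+a4=18.148 → R4 fires; G=10 S=6 Q=2 R=5
Draw 9: a1=0.800, a2=10.950, a3=6.680, a4=1.180, a5=10.900, a0=30.510; τ=−ln(0.3622)/30.510=0.033 → t=0.412; u2·a0=0.1805·30.510=5.507; a1=0.800 < 5.507 ≤ a1+a2=11.750 → R2 fires; G=10 S=6 Q=2 R=4
Draw 10: a1=0.640, a2=8.760, a3=6.680, a4=0.944, a5=8.720, a0=25.744; τ=−ln(0.7142)/25.744=0.013 → t=0.425 > T=0.42: stop.
Read off R at T=0.42: 4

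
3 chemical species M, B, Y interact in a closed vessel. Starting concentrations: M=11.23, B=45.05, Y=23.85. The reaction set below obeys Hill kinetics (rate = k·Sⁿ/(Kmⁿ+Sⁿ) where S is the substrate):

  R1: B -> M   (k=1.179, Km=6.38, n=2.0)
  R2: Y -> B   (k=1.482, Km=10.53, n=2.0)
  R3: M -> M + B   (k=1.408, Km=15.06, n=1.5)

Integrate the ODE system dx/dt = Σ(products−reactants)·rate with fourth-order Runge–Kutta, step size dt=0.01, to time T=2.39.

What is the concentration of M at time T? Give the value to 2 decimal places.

RK4 with dt=0.01: 239 steps to T=2.39. Trajectory (selected grid times):
t=0.00: M=11.23 B=45.05 Y=23.85
t=0.27: M=11.54 B=45.22 Y=23.52
t=0.53: M=11.84 B=45.39 Y=23.20
t=0.80: M=12.15 B=45.57 Y=22.86
t=1.06: M=12.46 B=45.74 Y=22.55
t=1.33: M=12.77 B=45.92 Y=22.22
t=1.59: M=13.07 B=46.10 Y=21.91
t=1.86: M=13.38 B=46.28 Y=21.58
t=2.12: M=13.68 B=46.46 Y=21.27
t=2.39: M=13.99 B=46.64 Y=20.95
Read off M at T=2.39: 13.99

M at T = 13.99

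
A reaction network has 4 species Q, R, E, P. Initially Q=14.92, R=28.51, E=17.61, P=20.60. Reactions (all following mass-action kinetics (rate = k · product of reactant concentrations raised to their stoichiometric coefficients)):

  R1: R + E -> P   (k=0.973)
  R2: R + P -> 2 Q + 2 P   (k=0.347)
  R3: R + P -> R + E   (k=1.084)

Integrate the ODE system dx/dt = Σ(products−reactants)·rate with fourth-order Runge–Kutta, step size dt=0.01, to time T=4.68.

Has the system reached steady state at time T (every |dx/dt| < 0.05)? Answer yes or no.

Steady state at T: yes

RK4 with dt=0.01: 468 steps to T=4.68. Trajectory (selected grid times):
t=0.00: Q=14.92 R=28.51 E=17.61 P=20.60
t=0.52: Q=31.02 R=0.00 E=22.30 P=23.96
t=1.04: Q=31.02 R=0.00 E=22.30 P=23.96
t=1.56: Q=31.02 R=0.00 E=22.30 P=23.96
t=2.08: Q=31.02 R=0.00 E=22.30 P=23.96
t=2.60: Q=31.02 R=0.00 E=22.30 P=23.96
t=3.12: Q=31.02 R=0.00 E=22.30 P=23.96
t=3.64: Q=31.02 R=0.00 E=22.30 P=23.96
t=4.16: Q=31.02 R=0.00 E=22.30 P=23.96
t=4.68: Q=31.02 R=0.00 E=22.30 P=23.96
Rates at T: R1=0.0000, R2=0.0000, R3=0.0000
dx/dt at T (Σ net stoichiometry × rate): Q=+0.0000, R=-0.0000, E=+0.0000, P=+0.0000
Largest |dx/dt| is |-0.0000| (R) < 0.05 → steady.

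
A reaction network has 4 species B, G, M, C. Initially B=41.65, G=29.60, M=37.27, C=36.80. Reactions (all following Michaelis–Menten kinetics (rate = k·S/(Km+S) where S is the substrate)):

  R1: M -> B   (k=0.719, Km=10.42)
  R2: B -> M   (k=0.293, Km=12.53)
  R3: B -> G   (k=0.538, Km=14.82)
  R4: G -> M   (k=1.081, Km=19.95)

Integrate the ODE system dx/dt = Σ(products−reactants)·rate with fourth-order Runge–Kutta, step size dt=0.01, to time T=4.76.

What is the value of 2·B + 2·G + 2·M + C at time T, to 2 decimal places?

Check how each reaction changes W = 2·B + 2·G + 2·M + C (weight of products minus weight of reactants):
R1: M -> B: (2·1) − (2·1) = 2 − 2 = 0
R2: B -> M: (2·1) − (2·1) = 2 − 2 = 0
R3: B -> G: (2·1) − (2·1) = 2 − 2 = 0
R4: G -> M: (2·1) − (2·1) = 2 − 2 = 0
Every reaction leaves W unchanged, so W is conserved and no simulation is needed: W(T) = W(0) = 2·41.65 + 2·29.60 + 2·37.27 + 36.80 = 253.84

Value at T = 253.84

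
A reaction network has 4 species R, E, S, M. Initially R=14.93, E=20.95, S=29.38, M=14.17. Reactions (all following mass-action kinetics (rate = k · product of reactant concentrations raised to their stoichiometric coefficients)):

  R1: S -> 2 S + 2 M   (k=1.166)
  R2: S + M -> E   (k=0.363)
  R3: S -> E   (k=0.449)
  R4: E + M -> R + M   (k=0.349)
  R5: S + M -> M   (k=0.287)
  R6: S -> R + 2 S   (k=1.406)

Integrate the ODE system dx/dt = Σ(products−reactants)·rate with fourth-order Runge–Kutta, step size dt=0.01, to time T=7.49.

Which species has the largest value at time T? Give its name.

RK4 with dt=0.01: 749 steps to T=7.49. Trajectory (selected grid times):
t=0.00: R=14.93 E=20.95 S=29.38 M=14.17
t=0.83: R=64.12 E=8.39 S=2.14 M=7.03
t=1.66: R=74.02 E=1.84 S=0.30 M=6.88
t=2.50: R=75.99 E=0.35 S=0.04 M=6.86
t=3.33: R=76.34 E=0.06 S=0.01 M=6.86
t=4.16: R=76.40 E=0.01 S=0.00 M=6.86
t=4.99: R=76.41 E=0.00 S=0.00 M=6.86
t=5.83: R=76.41 E=0.00 S=0.00 M=6.86
t=6.66: R=76.41 E=0.00 S=0.00 M=6.86
t=7.49: R=76.41 E=0.00 S=0.00 M=6.86
At T=7.49: R=76.41 E=0.00 S=0.00 M=6.86; the largest is R.

Dominant species at T: R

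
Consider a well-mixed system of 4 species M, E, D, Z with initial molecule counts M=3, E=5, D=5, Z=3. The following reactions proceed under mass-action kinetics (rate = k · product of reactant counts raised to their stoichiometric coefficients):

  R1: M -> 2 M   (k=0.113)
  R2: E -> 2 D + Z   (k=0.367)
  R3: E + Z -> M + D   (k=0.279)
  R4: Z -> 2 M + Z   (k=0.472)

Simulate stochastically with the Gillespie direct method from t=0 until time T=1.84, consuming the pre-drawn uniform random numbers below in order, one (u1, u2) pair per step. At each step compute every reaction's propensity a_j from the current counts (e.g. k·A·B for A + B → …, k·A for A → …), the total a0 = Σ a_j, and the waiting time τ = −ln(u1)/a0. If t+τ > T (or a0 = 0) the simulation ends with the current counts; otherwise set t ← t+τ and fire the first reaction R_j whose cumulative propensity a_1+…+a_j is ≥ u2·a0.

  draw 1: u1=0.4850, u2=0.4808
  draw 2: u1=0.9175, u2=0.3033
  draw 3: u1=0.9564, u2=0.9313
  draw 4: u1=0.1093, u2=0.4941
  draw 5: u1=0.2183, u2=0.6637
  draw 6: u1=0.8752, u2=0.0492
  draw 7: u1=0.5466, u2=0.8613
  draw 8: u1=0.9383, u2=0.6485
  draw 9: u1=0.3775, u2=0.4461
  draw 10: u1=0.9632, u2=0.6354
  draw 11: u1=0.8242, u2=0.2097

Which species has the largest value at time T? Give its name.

t=0.000: M=3 E=5 D=5 Z=3
Draw 1: a1=0.339, a2=1.835, a3=4.185, a4=1.416, a0=7.775; τ=−ln(0.4850)/7.775=0.093 → t=0.093; u2·a0=0.4808·7.775=3.738; a1+a2=2.174 < 3.738 ≤ a1+…+a3=6.359 → R3 fires; M=4 E=4 D=6 Z=2
Draw 2: a1=0.452, a2=1.468, a3=2.232, a4=0.944, a0=5.096; τ=−ln(0.9175)/5.096=0.017 → t=0.110; u2·a0=0.3033·5.096=1.546; a1=0.452 < 1.546 ≤ a1+a2=1.920 → R2 fires; M=4 E=3 D=8 Z=3
Draw 3: a1=0.452, a2=1.101, a3=2.511, a4=1.416, a0=5.480; τ=−ln(0.9564)/5.480=0.008 → t=0.118; u2·a0=0.9313·5.480=5.104; a1+…+a3=4.064 < 5.104 ≤ a1+…+a4=5.480 → R4 fires; M=6 E=3 D=8 Z=3
Draw 4: a1=0.678, a2=1.101, a3=2.511, a4=1.416, a0=5.706; τ=−ln(0.1093)/5.706=0.388 → t=0.506; u2·a0=0.4941·5.706=2.819; a1+a2=1.779 < 2.819 ≤ a1+…+a3=4.290 → R3 fires; M=7 E=2 D=9 Z=2
Draw 5: a1=0.791, a2=0.734, a3=1.116, a4=0.944, a0=3.585; τ=−ln(0.2183)/3.585=0.425 → t=0.931; u2·a0=0.6637·3.585=2.379; a1+a2=1.525 < 2.379 ≤ a1+…+a3=2.641 → R3 fires; M=8 E=1 D=10 Z=1
Draw 6: a1=0.904, a2=0.367, a3=0.279, a4=0.472, a0=2.022; τ=−ln(0.8752)/2.022=0.066 → t=0.996; u2·a0=0.0492·2.022=0.099 ≤ a1=0.904 → R1 fires; M=9 E=1 D=10 Z=1
Draw 7: a1=1.017, a2=0.367, a3=0.279, a4=0.472, a0=2.135; τ=−ln(0.5466)/2.135=0.283 → t=1.279; u2·a0=0.8613·2.135=1.839; a1+…+a3=1.663 < 1.839 ≤ a1+…+a4=2.135 → R4 fires; M=11 E=1 D=10 Z=1
Draw 8: a1=1.243, a2=0.367, a3=0.279, a4=0.472, a0=2.361; τ=−ln(0.9383)/2.361=0.027 → t=1.306; u2·a0=0.6485·2.361=1.531; a1=1.243 < 1.531 ≤ a1+a2=1.610 → R2 fires; M=11 E=0 D=12 Z=2
Draw 9: a1=1.243, a2=0.000, a3=0.000, a4=0.944, a0=2.187; τ=−ln(0.3775)/2.187=0.445 → t=1.752; u2·a0=0.4461·2.187=0.976 ≤ a1=1.243 → R1 fires; M=12 E=0 D=12 Z=2
Draw 10: a1=1.356, a2=0.000, a3=0.000, a4=0.944, a0=2.300; τ=−ln(0.9632)/2.300=0.016 → t=1.768; u2·a0=0.6354·2.300=1.461; a1+…+a3=1.356 < 1.461 ≤ a1+…+a4=2.300 → R4 fires; M=14 E=0 D=12 Z=2
Draw 11: a1=1.582, a2=0.000, a3=0.000, a4=0.944, a0=2.526; τ=−ln(0.8242)/2.526=0.077 → t=1.845 > T=1.84: stop.
At T=1.84: M=14 E=0 D=12 Z=2; the largest is M.

Dominant species at T: M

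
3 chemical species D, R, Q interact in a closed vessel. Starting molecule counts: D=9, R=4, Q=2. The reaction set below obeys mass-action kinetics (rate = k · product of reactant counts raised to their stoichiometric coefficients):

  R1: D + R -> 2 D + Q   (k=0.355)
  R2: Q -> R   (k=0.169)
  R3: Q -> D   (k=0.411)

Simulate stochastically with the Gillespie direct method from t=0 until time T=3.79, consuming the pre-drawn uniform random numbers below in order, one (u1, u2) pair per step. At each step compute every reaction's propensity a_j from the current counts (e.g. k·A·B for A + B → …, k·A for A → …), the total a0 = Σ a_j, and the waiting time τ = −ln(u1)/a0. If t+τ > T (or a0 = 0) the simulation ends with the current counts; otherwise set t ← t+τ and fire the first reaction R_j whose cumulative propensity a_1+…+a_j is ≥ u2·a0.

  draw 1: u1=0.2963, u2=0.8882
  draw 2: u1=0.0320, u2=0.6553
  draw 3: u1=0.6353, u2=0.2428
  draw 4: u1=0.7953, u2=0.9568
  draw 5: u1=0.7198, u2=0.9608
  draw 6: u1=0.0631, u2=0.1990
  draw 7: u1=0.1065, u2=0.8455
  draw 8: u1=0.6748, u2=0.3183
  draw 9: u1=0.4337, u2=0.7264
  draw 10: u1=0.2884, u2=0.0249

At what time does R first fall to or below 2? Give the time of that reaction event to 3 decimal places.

t=0.000: D=9 R=4 Q=2
Draw 1: a1=12.780, a2=0.338, a3=0.822, a0=13.940; τ=−ln(0.2963)/13.940=0.087 → t=0.087; u2·a0=0.8882·13.940=12.382 ≤ a1=12.780 → R1 fires; D=10 R=3 Q=3
Draw 2: a1=10.650, a2=0.507, a3=1.233, a0=12.390; τ=−ln(0.0320)/12.390=0.278 → t=0.365; u2·a0=0.6553·12.390=8.119 ≤ a1=10.650 → R1 fires; D=11 R=2 Q=4
Draw 3: a1=7.810, a2=0.676, a3=1.644, a0=10.130; τ=−ln(0.6353)/10.130=0.045 → t=0.410; u2·a0=0.2428·10.130=2.460 ≤ a1=7.810 → R1 fires; D=12 R=1 Q=5
Draw 4: a1=4.260, a2=0.845, a3=2.055, a0=7.160; τ=−ln(0.7953)/7.160=0.032 → t=0.442; u2·a0=0.9568·7.160=6.851; a1+a2=5.105 < 6.851 ≤ a1+…+a3=7.160 → R3 fires; D=13 R=1 Q=4
Draw 5: a1=4.615, a2=0.676, a3=1.644, a0=6.935; τ=−ln(0.7198)/6.935=0.047 → t=0.489; u2·a0=0.9608·6.935=6.663; a1+a2=5.291 < 6.663 ≤ a1+…+a3=6.935 → R3 fires; D=14 R=1 Q=3
Draw 6: a1=4.970, a2=0.507, a3=1.233, a0=6.710; τ=−ln(0.0631)/6.710=0.412 → t=0.901; u2·a0=0.1990·6.710=1.335 ≤ a1=4.970 → R1 fires; D=15 R=0 Q=4
Draw 7: a1=0.000, a2=0.676, a3=1.644, a0=2.320; τ=−ln(0.1065)/2.320=0.965 → t=1.866; u2·a0=0.8455·2.320=1.962; a1+a2=0.676 < 1.962 ≤ a1+…+a3=2.320 → R3 fires; D=16 R=0 Q=3
Draw 8: a1=0.000, a2=0.507, a3=1.233, a0=1.740; τ=−ln(0.6748)/1.740=0.226 → t=2.092; u2·a0=0.3183·1.740=0.554; a1+a2=0.507 < 0.554 ≤ a1+…+a3=1.740 → R3 fires; D=17 R=0 Q=2
Draw 9: a1=0.000, a2=0.338, a3=0.822, a0=1.160; τ=−ln(0.4337)/1.160=0.720 → t=2.813; u2·a0=0.7264·1.160=0.843; a1+a2=0.338 < 0.843 ≤ a1+…+a3=1.160 → R3 fires; D=18 R=0 Q=1
Draw 10: a1=0.000, a2=0.169, a3=0.411, a0=0.580; τ=−ln(0.2884)/0.580=2.144 → t=4.956 > T=3.79: stop.
R first becomes ≤ 2 when it reaches 2 at the event at t=0.365.

Threshold first reached at t = 0.365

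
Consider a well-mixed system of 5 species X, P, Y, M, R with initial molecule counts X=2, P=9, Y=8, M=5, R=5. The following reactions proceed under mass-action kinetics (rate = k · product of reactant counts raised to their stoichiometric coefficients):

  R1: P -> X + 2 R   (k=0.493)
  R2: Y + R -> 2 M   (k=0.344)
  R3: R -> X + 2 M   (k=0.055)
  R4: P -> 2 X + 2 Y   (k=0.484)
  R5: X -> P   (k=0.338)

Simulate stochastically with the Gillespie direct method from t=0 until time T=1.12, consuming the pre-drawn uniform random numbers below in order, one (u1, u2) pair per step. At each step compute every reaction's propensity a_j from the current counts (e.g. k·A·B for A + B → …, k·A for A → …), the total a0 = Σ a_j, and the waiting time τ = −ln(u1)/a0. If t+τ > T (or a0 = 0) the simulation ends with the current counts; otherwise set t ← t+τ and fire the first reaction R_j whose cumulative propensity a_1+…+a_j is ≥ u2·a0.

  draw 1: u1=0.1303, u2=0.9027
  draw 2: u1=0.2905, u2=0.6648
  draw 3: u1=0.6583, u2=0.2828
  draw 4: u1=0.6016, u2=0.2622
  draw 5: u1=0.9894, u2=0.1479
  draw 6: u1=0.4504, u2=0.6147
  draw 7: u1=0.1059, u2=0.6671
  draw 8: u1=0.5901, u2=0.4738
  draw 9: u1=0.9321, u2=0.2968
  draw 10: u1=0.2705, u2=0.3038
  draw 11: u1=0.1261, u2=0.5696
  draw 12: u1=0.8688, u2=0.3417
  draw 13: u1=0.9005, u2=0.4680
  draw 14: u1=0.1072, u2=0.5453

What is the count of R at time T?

t=0.000: X=2 P=9 Y=8 M=5 R=5
Draw 1: a1=4.437, a2=13.760, a3=0.275, a4=4.356, a5=0.676, a0=23.504; τ=−ln(0.1303)/23.504=0.087 → t=0.087; u2·a0=0.9027·23.504=21.217; a1+…+a3=18.472 < 21.217 ≤ a1+…+a4=22.828 → R4 fires; X=4 P=8 Y=10 M=5 R=5
Draw 2: a1=3.944, a2=17.200, a3=0.275, a4=3.872, a5=1.352, a0=26.643; τ=−ln(0.2905)/26.643=0.046 → t=0.133; u2·a0=0.6648·26.643=17.712; a1=3.944 < 17.712 ≤ a1+a2=21.144 → R2 fires; X=4 P=8 Y=9 M=7 R=4
Draw 3: a1=3.944, a2=12.384, a3=0.220, a4=3.872, a5=1.352, a0=21.772; τ=−ln(0.6583)/21.772=0.019 → t=0.152; u2·a0=0.2828·21.772=6.157; a1=3.944 < 6.157 ≤ a1+a2=16.328 → R2 fires; X=4 P=8 Y=8 M=9 R=3
Draw 4: a1=3.944, a2=8.256, a3=0.165, a4=3.872, a5=1.352, a0=17.589; τ=−ln(0.6016)/17.589=0.029 → t=0.181; u2·a0=0.2622·17.589=4.612; a1=3.944 < 4.612 ≤ a1+a2=12.200 → R2 fires; X=4 P=8 Y=7 M=11 R=2
Draw 5: a1=3.944, a2=4.816, a3=0.110, a4=3.872, a5=1.352, a0=14.094; τ=−ln(0.9894)/14.094=0.001 → t=0.182; u2·a0=0.1479·14.094=2.085 ≤ a1=3.944 → R1 fires; X=5 P=7 Y=7 M=11 R=4
Draw 6: a1=3.451, a2=9.632, a3=0.220, a4=3.388, a5=1.690, a0=18.381; τ=−ln(0.4504)/18.381=0.043 → t=0.225; u2·a0=0.6147·18.381=11.299; a1=3.451 < 11.299 ≤ a1+a2=13.083 → R2 fires; X=5 P=7 Y=6 M=13 R=3
Draw 7: a1=3.451, a2=6.192, a3=0.165, a4=3.388, a5=1.690, a0=14.886; τ=−ln(0.1059)/14.886=0.151 → t=0.376; u2·a0=0.6671·14.886=9.930; a1+…+a3=9.808 < 9.930 ≤ a1+…+a4=13.196 → R4 fires; X=7 P=6 Y=8 M=13 R=3
Draw 8: a1=2.958, a2=8.256, a3=0.165, a4=2.904, a5=2.366, a0=16.649; τ=−ln(0.5901)/16.649=0.032 → t=0.408; u2·a0=0.4738·16.649=7.888; a1=2.958 < 7.888 ≤ a1+a2=11.214 → R2 fires; X=7 P=6 Y=7 M=15 R=2
Draw 9: a1=2.958, a2=4.816, a3=0.110, a4=2.904, a5=2.366, a0=13.154; τ=−ln(0.9321)/13.154=0.005 → t=0.413; u2·a0=0.2968·13.154=3.904; a1=2.958 < 3.904 ≤ a1+a2=7.774 → R2 fires; X=7 P=6 Y=6 M=17 R=1
Draw 10: a1=2.958, a2=2.064, a3=0.055, a4=2.904, a5=2.366, a0=10.347; τ=−ln(0.2705)/10.347=0.126 → t=0.540; u2·a0=0.3038·10.347=3.143; a1=2.958 < 3.143 ≤ a1+a2=5.022 → R2 fires; X=7 P=6 Y=5 M=19 R=0
Draw 11: a1=2.958, a2=0.000, a3=0.000, a4=2.904, a5=2.366, a0=8.228; τ=−ln(0.1261)/8.228=0.252 → t=0.791; u2·a0=0.5696·8.228=4.687; a1+…+a3=2.958 < 4.687 ≤ a1+…+a4=5.862 → R4 fires; X=9 P=5 Y=7 M=19 R=0
Draw 12: a1=2.465, a2=0.000, a3=0.000, a4=2.420, a5=3.042, a0=7.927; τ=−ln(0.8688)/7.927=0.018 → t=0.809; u2·a0=0.3417·7.927=2.709; a1+…+a3=2.465 < 2.709 ≤ a1+…+a4=4.885 → R4 fires; X=11 P=4 Y=9 M=19 R=0
Draw 13: a1=1.972, a2=0.000, a3=0.000, a4=1.936, a5=3.718, a0=7.626; τ=−ln(0.9005)/7.626=0.014 → t=0.823; u2·a0=0.4680·7.626=3.569; a1+…+a3=1.972 < 3.569 ≤ a1+…+a4=3.908 → R4 fires; X=13 P=3 Y=11 M=19 R=0
Draw 14: a1=1.479, a2=0.000, a3=0.000, a4=1.452, a5=4.394, a0=7.325; τ=−ln(0.1072)/7.325=0.305 → t=1.128 > T=1.12: stop.
Read off R at T=1.12: 0

R at T = 0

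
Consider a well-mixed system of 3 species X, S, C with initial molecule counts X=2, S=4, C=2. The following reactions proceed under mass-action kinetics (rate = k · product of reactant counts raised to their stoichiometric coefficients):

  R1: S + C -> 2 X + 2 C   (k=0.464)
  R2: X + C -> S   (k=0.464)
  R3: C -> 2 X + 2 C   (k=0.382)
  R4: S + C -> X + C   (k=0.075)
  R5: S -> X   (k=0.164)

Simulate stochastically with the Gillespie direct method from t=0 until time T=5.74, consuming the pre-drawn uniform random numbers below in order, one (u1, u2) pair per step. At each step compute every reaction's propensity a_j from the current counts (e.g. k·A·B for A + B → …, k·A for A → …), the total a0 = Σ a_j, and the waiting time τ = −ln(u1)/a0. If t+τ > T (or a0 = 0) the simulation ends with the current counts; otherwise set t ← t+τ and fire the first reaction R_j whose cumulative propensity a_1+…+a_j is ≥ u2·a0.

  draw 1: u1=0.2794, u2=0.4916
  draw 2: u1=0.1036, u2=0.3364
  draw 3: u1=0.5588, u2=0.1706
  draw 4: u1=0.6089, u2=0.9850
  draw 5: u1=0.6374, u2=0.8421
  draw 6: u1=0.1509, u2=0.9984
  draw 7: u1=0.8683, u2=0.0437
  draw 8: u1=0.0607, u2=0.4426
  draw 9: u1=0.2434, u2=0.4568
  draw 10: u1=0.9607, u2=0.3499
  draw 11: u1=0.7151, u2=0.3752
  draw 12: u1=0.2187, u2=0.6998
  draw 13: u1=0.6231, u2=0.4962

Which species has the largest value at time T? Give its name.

t=0.000: X=2 S=4 C=2
Draw 1: a1=3.712, a2=1.856, a3=0.764, a4=0.600, a5=0.656, a0=7.588; τ=−ln(0.2794)/7.588=0.168 → t=0.168; u2·a0=0.4916·7.588=3.730; a1=3.712 < 3.730 ≤ a1+a2=5.568 → R2 fires; X=1 S=5 C=1
Draw 2: a1=2.320, a2=0.464, a3=0.382, a4=0.375, a5=0.820, a0=4.361; τ=−ln(0.1036)/4.361=0.520 → t=0.688; u2·a0=0.3364·4.361=1.467 ≤ a1=2.320 → R1 fires; X=3 S=4 C=2
Draw 3: a1=3.712, a2=2.784, a3=0.764, a4=0.600, a5=0.656, a0=8.516; τ=−ln(0.5588)/8.516=0.068 → t=0.756; u2·a0=0.1706·8.516=1.453 ≤ a1=3.712 → R1 fires; X=5 S=3 C=3
Draw 4: a1=4.176, a2=6.960, a3=1.146, a4=0.675, a5=0.492, a0=13.449; τ=−ln(0.6089)/13.449=0.037 → t=0.793; u2·a0=0.9850·13.449=13.247; a1+…+a4=12.957 < 13.247 ≤ a1+…+a5=13.449 → R5 fires; X=6 S=2 C=3
Draw 5: a1=2.784, a2=8.352, a3=1.146, a4=0.450, a5=0.328, a0=13.060; τ=−ln(0.6374)/13.060=0.034 → t=0.828; u2·a0=0.8421·13.060=10.998; a1=2.784 < 10.998 ≤ a1+a2=11.136 → R2 fires; X=5 S=3 C=2
Draw 6: a1=2.784, a2=4.640, a3=0.764, a4=0.450, a5=0.492, a0=9.130; τ=−ln(0.1509)/9.130=0.207 → t=1.035; u2·a0=0.9984·9.130=9.115; a1+…+a4=8.638 < 9.115 ≤ a1+…+a5=9.130 → R5 fires; X=6 S=2 C=2
Draw 7: a1=1.856, a2=5.568, a3=0.764, a4=0.300, a5=0.328, a0=8.816; τ=−ln(0.8683)/8.816=0.016 → t=1.051; u2·a0=0.0437·8.816=0.385 ≤ a1=1.856 → R1 fires; X=8 S=1 C=3
Draw 8: a1=1.392, a2=11.136, a3=1.146, a4=0.225, a5=0.164, a0=14.063; τ=−ln(0.0607)/14.063=0.199 → t=1.250; u2·a0=0.4426·14.063=6.224; a1=1.392 < 6.224 ≤ a1+a2=12.528 → R2 fires; X=7 S=2 C=2
Draw 9: a1=1.856, a2=6.496, a3=0.764, a4=0.300, a5=0.328, a0=9.744; τ=−ln(0.2434)/9.744=0.145 → t=1.395; u2·a0=0.4568·9.744=4.451; a1=1.856 < 4.451 ≤ a1+a2=8.352 → R2 fires; X=6 S=3 C=1
Draw 10: a1=1.392, a2=2.784, a3=0.382, a4=0.225, a5=0.492, a0=5.275; τ=−ln(0.9607)/5.275=0.008 → t=1.403; u2·a0=0.3499·5.275=1.846; a1=1.392 < 1.846 ≤ a1+a2=4.176 → R2 fires; X=5 S=4 C=0
Draw 11: a1=0.000, a2=0.000, a3=0.000, a4=0.000, a5=0.656, a0=0.656; τ=−ln(0.7151)/0.656=0.511 → t=1.914; u2·a0=0.3752·0.656=0.246; a1+…+a4=0.000 < 0.246 ≤ a1+…+a5=0.656 → R5 fires; X=6 S=3 C=0
Draw 12: a1=0.000, a2=0.000, a3=0.000, a4=0.000, a5=0.492, a0=0.492; τ=−ln(0.2187)/0.492=3.090 → t=5.003; u2·a0=0.6998·0.492=0.344; a1+…+a4=0.000 < 0.344 ≤ a1+…+a5=0.492 → R5 fires; X=7 S=2 C=0
Draw 13: a1=0.000, a2=0.000, a3=0.000, a4=0.000, a5=0.328, a0=0.328; τ=−ln(0.6231)/0.328=1.442 → t=6.446 > T=5.74: stop.
At T=5.74: X=7 S=2 C=0; the largest is X.

Dominant species at T: X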